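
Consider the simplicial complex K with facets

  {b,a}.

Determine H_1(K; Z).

H_1 = 0.

Order the vertices as a < b. Listing each simplex with vertices in this order, K has dimension 1 with simplices:

  0-simplices (2): a, b
  1-simplices (1): ab

Hence C_0 ≅ Z^2, C_1 ≅ Z^1.

Boundary ∂_1: C_1 → C_0 maps an edge to its endpoints' difference, ∂[p,q] = q − p. For instance
  ∂ab = b − a.
This gives a 2×1 integer matrix of rank 1; reducing to Smith normal form yields diagonal entries (1).

Now H_k = ker ∂_k / im ∂_{k+1}, so:

  H_1: rank ker ∂_1 − rank ∂_2 = (1 − 1) − 0 = 0, and there is no ∂_2, so H_1 ≅ 0.

(K is a triangulation of the 1-simplex.)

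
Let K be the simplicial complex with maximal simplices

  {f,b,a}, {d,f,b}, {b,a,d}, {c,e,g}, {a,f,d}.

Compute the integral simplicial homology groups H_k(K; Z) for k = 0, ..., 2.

H_0 = Z^2,  H_1 = 0,  H_2 = Z.

Take the total order a < b < c < d < e < f < g on the vertex set. Then K (dimension 2) consists of the simplices:

  0-simplices (7): a, b, c, d, e, f, g
  1-simplices (9): ab, ad, af, bd, bf, ce, cg, df, eg
  2-simplices (5): abd, abf, adf, bdf, ceg

Hence C_0 ≅ Z^7, C_1 ≅ Z^9, C_2 ≅ Z^5.

The boundary map ∂_1: C_1 → C_0 sends each edge [p,q] (with p < q) to q − p.
The resulting 7×9 matrix has rank 5, and its Smith normal form has invariant factors (1,1,1,1,1).

∂_2: C_2 → C_1 sends each 2-simplex [p,q,r] to [q,r] − [p,r] + [p,q]. For instance
  ∂adf = df − af + ad,
  ∂bdf = df − bf + bd.
The 9×5 boundary matrix has rank 4 and Smith normal form diag(1,1,1,1).

From H_k ≅ ker(∂_k) / im(∂_{k+1}) we obtain:

  H_0: rank C_0 − rank ∂_1 = 7 − 5 = 2, and the invariant factors of ∂_1 are all 1, so H_0 = Z^2.
  H_1: rank ker ∂_1 − rank ∂_2 = (9 − 5) − 4 = 0, and the invariant factors of ∂_2 are all 1, so H_1 = 0.
  H_2: rank ker ∂_2 − rank ∂_3 = (5 − 4) − 0 = 1, and there is no ∂_3, so H_2 = Z.

As a check, the Euler characteristic is 7 − 9 + 5 = 3, which agrees with 2 − 0 + 1 = 3.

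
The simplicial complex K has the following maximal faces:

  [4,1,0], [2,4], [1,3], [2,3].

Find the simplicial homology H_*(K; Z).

H_0 = Z,  H_1 = Z,  H_2 = 0.

We work with the vertex ordering 0 < 1 < 2 < 3 < 4. The simplices of K, each written with vertices in increasing order, are:

  0-simplices (5): [0], [1], [2], [3], [4]
  1-simplices (6): [0,1], [0,4], [1,3], [1,4], [2,3], [2,4]
  2-simplices (1): [0,1,4]

giving chain groups C_0 ≅ Z^5, C_1 ≅ Z^6, C_2 ≅ Z^1.

The boundary map ∂_1: C_1 → C_0 is given by ∂[p,q] = [q] − [p]. For instance
  ∂[1,3] = [3] − [1].
The 5×6 boundary matrix has rank 4 and Smith normal form diag(1,1,1,1).

The boundary map ∂_2: C_2 → C_1 maps a triangle to the signed sum of its edges. For instance
  ∂[0,1,4] = [1,4] − [0,4] + [0,1].
As a 6×1 matrix over Z this has rank 1, with invariant factors (1).

Reading off H_k = ker ∂_k / im ∂_{k+1}:

  H_0: rank C_0 − rank ∂_1 = 5 − 4 = 1, and the invariant factors of ∂_1 are all 1, so H_0 = Z.
  H_1: rank ker ∂_1 − rank ∂_2 = (6 − 4) − 1 = 1, and the invariant factors of ∂_2 are all 1, so H_1 = Z.
  H_2: rank ker ∂_2 − rank ∂_3 = (1 − 1) − 0 = 0, and there is no ∂_3, so H_2 = 0.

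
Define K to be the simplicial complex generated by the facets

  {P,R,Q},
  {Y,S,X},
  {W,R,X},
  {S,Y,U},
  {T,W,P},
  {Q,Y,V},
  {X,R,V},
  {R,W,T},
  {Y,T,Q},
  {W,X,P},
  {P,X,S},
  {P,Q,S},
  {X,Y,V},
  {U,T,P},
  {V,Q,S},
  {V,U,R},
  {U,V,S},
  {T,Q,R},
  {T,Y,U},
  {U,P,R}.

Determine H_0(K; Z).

Order the vertices as P < Q < R < S < T < U < V < W < X < Y. Listing each simplex with vertices in this order, K has dimension 2 with simplices:

  0-simplices (10): P, Q, R, S, T, U, V, W, X, Y
  1-simplices (30): PQ, PR, PS, PT, PU, PW, PX, QR, QS, QT, QV, QY, RT, RU, RV, RW, RX, SU, SV, SX, SY, TU, TW, TY, UV, UY, VX, VY, WX, XY
  2-simplices (20): PQR, PQS, PRU, PSX, PTU, PTW, PWX, QRT, QSV, QTY, QVY, RTW, RUV, RVX, RWX, SUV, SUY, SXY, TUY, VXY

Hence C_0 ≅ Z^10, C_1 ≅ Z^30, C_2 ≅ Z^20.

Boundary ∂_1: C_1 → C_0 is given by ∂[p,q] = [q] − [p]. For instance
  ∂PQ = Q − P.
The resulting 10×30 matrix has rank 9, and its Smith normal form has invariant factors (1,1,1,1,1,1,1,1,1).

The boundary map ∂_2: C_2 → C_1 acts by ∂[p,q,r] = [q,r] − [p,r] + [p,q]. For instance
  ∂PSX = SX − PX + PS,
  ∂QVY = VY − QY + QV.
This gives a 30×20 integer matrix of rank 20; reducing to Smith normal form yields diagonal entries (1,1,1,1,1,1,1,1,1,1,1,1,1,1,1,1,1,1,1,2).

Reading off H_k = ker ∂_k / im ∂_{k+1}:

  H_0: rank C_0 − rank ∂_1 = 10 − 9 = 1, and the invariant factors of ∂_1 are all 1, so H_0 ≅ Z.

(K is a triangulation of the Klein bottle.)

H_0 ≅ Z.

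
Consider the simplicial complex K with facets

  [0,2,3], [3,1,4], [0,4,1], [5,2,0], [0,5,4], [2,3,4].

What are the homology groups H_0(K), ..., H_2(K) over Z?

Fix the vertex order 0 < 1 < 2 < 3 < 4 < 5 and write every simplex with vertices in increasing order. Then dim K = 2 and the simplices of K are:

  0-simplices (6): [0], [1], [2], [3], [4], [5]
  1-simplices (12): [0,1], [0,2], [0,3], [0,4], [0,5], [1,3], [1,4], [2,3], [2,4], [2,5], [3,4], [4,5]
  2-simplices (6): [0,1,4], [0,2,3], [0,2,5], [0,4,5], [1,3,4], [2,3,4]

so the chain groups are C_0 ≅ Z^6, C_1 ≅ Z^12, C_2 ≅ Z^6.

Boundary ∂_1: C_1 → C_0 maps an edge to its endpoints' difference, ∂[p,q] = q − p.
This gives a 6×12 integer matrix of rank 5; reducing to Smith normal form yields diagonal entries (1,1,1,1,1).

The boundary map ∂_2: C_2 → C_1 sends each 2-simplex [p,q,r] to [q,r] − [p,r] + [p,q]. For instance
  ∂[2,3,4] = [3,4] − [2,4] + [2,3],
  ∂[0,2,3] = [2,3] − [0,3] + [0,2].
As a 12×6 matrix over Z this has rank 6, with invariant factors (1,1,1,1,1,1).

From H_k ≅ ker(∂_k) / im(∂_{k+1}) we obtain:

  H_0: rank C_0 − rank ∂_1 = 6 − 5 = 1, and the invariant factors of ∂_1 are all 1, so H_0 = Z.
  H_1: rank ker ∂_1 − rank ∂_2 = (12 − 5) − 6 = 1, and the invariant factors of ∂_2 are all 1, so H_1 = Z.
  H_2: rank ker ∂_2 − rank ∂_3 = (6 − 6) − 0 = 0, and there is no ∂_3, so H_2 = 0.

H_0 ≅ Z,  H_1 ≅ Z,  H_2 = 0.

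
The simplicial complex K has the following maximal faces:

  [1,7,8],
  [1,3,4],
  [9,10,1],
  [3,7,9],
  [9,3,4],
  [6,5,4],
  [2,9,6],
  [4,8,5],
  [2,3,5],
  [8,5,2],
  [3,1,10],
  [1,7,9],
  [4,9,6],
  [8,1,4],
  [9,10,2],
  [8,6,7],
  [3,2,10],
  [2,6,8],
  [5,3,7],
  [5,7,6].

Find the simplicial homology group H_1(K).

K has 10 vertices, 30 edges, 20 triangles.
rank ∂_1 = 9, rank ∂_2 = 20 ⇒ b_1 = 30 − 9 − 20 = 1; ∂_2 has invariant factor(s) [2] giving torsion. So H_1 ≅ Z ⊕ Z/2Z.

H_1 ≅ Z ⊕ Z/2Z.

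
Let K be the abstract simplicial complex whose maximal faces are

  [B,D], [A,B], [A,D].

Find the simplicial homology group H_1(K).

H_1 ≅ Z.

Fix the vertex order A < B < D and write every simplex with vertices in increasing order. Then dim K = 1 and the simplices of K are:

  0-simplices (3): A, B, D
  1-simplices (3): AB, AD, BD

so the chain groups are C_0 ≅ Z^3, C_1 ≅ Z^3.

The boundary map ∂_1: C_1 → C_0 sends each edge [p,q] (with p < q) to q − p. For instance
  ∂BD = D − B.
The resulting 3×3 matrix has rank 2, and its Smith normal form has invariant factors (1,1).

Computing H_k = (kernel of ∂_k) / (image of ∂_{k+1}):

  H_1: rank ker ∂_1 − rank ∂_2 = (3 − 2) − 0 = 1, and there is no ∂_2, so H_1 ≅ Z.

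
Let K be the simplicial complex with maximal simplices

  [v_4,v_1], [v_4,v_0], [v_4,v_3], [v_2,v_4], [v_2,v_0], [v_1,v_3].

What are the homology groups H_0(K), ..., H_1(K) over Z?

H_0 ≅ Z,  H_1 ≅ Z^2.

Fix the vertex order v_0 < v_1 < v_2 < v_3 < v_4 and write every simplex with vertices in increasing order. Then dim K = 1 and the simplices of K are:

  0-simplices (5): [v_0], [v_1], [v_2], [v_3], [v_4]
  1-simplices (6): [v_0,v_2], [v_0,v_4], [v_1,v_3], [v_1,v_4], [v_2,v_4], [v_3,v_4]

Hence C_0 ≅ Z^5, C_1 ≅ Z^6.

Boundary ∂_1: C_1 → C_0 is given by ∂[p,q] = [q] − [p]. For instance
  ∂[v_0,v_2] = [v_2] − [v_0].
This gives a 5×6 integer matrix of rank 4; reducing to Smith normal form yields diagonal entries (1,1,1,1).

Computing H_k = (kernel of ∂_k) / (image of ∂_{k+1}):

  H_0: rank C_0 − rank ∂_1 = 5 − 4 = 1, and the invariant factors of ∂_1 are all 1, so H_0 = Z.
  H_1: rank ker ∂_1 − rank ∂_2 = (6 − 4) − 0 = 2, and there is no ∂_2, so H_1 = Z^2.

(K is a triangulation of a wedge of 2 circles.)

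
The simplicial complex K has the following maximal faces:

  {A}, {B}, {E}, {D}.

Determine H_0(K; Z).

H_0 = Z^4.

We work with the vertex ordering A < B < D < E. The simplices of K, each written with vertices in increasing order, are:

  0-simplices (4): A, B, D, E

so the chain groups are C_0 ≅ Z^4.

From H_k ≅ ker(∂_k) / im(∂_{k+1}) we obtain:

  H_0: rank C_0 − rank ∂_1 = 4 − 0 = 4, and there is no ∂_1, so H_0 = Z^4.

(K is a triangulation of a set of 4 points.)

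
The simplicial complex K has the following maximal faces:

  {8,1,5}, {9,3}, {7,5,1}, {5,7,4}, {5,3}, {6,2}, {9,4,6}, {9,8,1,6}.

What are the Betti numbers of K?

b_0 = 1, b_1 = 2, b_2 = 0, b_3 = 0.

We work with the vertex ordering 1 < 2 < 3 < 4 < 5 < 6 < 7 < 8 < 9. The simplices of K, each written with vertices in increasing order, are:

  0-simplices (9): [1], [2], [3], [4], [5], [6], [7], [8], [9]
  1-simplices (17): [1,5], [1,6], [1,7], [1,8], [1,9], [2,6], [3,5], [3,9], [4,5], [4,6], [4,7], [4,9], [5,7], [5,8], [6,8], [6,9], [8,9]
  2-simplices (8): [1,5,7], [1,5,8], [1,6,8], [1,6,9], [1,8,9], [4,5,7], [4,6,9], [6,8,9]
  3-simplices (1): [1,6,8,9]

Hence C_0 ≅ Z^9, C_1 ≅ Z^17, C_2 ≅ Z^8, C_3 ≅ Z^1.

The boundary map ∂_1: C_1 → C_0 sends each edge [p,q] (with p < q) to q − p.
The 9×17 boundary matrix has rank 8 and Smith normal form diag(1,1,1,1,1,1,1,1).

Boundary ∂_2: C_2 → C_1 acts by ∂[p,q,r] = [q,r] − [p,r] + [p,q]. For instance
  ∂[1,6,8] = [6,8] − [1,8] + [1,6],
  ∂[1,5,7] = [5,7] − [1,7] + [1,5].
The resulting 17×8 matrix has rank 7, and its Smith normal form has invariant factors (1,1,1,1,1,1,1).

Boundary ∂_3: C_3 → C_2 sends each 3-simplex σ to the alternating sum Σ_i (−1)^i (σ with its i-th vertex removed). For instance
  ∂[1,6,8,9] = [6,8,9] − [1,8,9] + [1,6,9] − [1,6,8].
As a 8×1 matrix over Z this has rank 1, with invariant factors (1).

Reading off H_k = ker ∂_k / im ∂_{k+1}:

  H_0: rank C_0 − rank ∂_1 = 9 − 8 = 1, and the invariant factors of ∂_1 are all 1, so H_0 ≅ Z.
  H_1: rank ker ∂_1 − rank ∂_2 = (17 − 8) − 7 = 2, and the invariant factors of ∂_2 are all 1, so H_1 ≅ Z^2.
  H_2: rank ker ∂_2 − rank ∂_3 = (8 − 7) − 1 = 0, and the invariant factors of ∂_3 are all 1, so H_2 ≅ 0.
  H_3: rank ker ∂_3 − rank ∂_4 = (1 − 1) − 0 = 0, and there is no ∂_4, so H_3 ≅ 0.

Hence the Betti numbers are b_0 = 1, b_1 = 2, b_2 = 0, b_3 = 0.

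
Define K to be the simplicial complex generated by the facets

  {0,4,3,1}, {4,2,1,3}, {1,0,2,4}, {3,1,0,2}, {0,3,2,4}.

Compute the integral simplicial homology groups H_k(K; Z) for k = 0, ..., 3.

K has 5 vertices, 10 edges, 10 triangles, 5 3-simplices.
rank ∂_0 = 0, rank ∂_1 = 4 ⇒ b_0 = 5 − 0 − 4 = 1; all invariant factors of ∂_1 are 1 so no torsion. So H_0 = Z.
rank ∂_1 = 4, rank ∂_2 = 6 ⇒ b_1 = 10 − 4 − 6 = 0; all invariant factors of ∂_2 are 1 so no torsion. So H_1 = 0.
rank ∂_2 = 6, rank ∂_3 = 4 ⇒ b_2 = 10 − 6 − 4 = 0; all invariant factors of ∂_3 are 1 so no torsion. So H_2 = 0.
rank ∂_3 = 4, rank ∂_4 = 0 ⇒ b_3 = 5 − 4 − 0 = 1. So H_3 = Z.

H_0 = Z,  H_1 = 0,  H_2 = 0,  H_3 = Z.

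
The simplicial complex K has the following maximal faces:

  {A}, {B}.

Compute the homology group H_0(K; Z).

Order the vertices as A < B. Listing each simplex with vertices in this order, K has dimension 0 with simplices:

  0-simplices (2): A, B

giving chain groups C_0 ≅ Z^2.

Reading off H_k = ker ∂_k / im ∂_{k+1}:

  H_0: rank C_0 − rank ∂_1 = 2 − 0 = 2, and there is no ∂_1, so H_0 ≅ Z^2.

(K is a triangulation of a set of 2 points.)

H_0 ≅ Z^2.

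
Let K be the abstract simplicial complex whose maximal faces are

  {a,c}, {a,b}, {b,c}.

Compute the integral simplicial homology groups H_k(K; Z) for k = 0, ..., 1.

H_0 ≅ Z,  H_1 ≅ Z.

Take the total order a < b < c on the vertex set. Then K (dimension 1) consists of the simplices:

  0-simplices (3): a, b, c
  1-simplices (3): ab, ac, bc

giving chain groups C_0 ≅ Z^3, C_1 ≅ Z^3.

Boundary ∂_1: C_1 → C_0 sends each edge [p,q] (with p < q) to q − p. For instance
  ∂ab = b − a.
This gives a 3×3 integer matrix of rank 2; reducing to Smith normal form yields diagonal entries (1,1).

Computing H_k = (kernel of ∂_k) / (image of ∂_{k+1}):

  H_0: rank C_0 − rank ∂_1 = 3 − 2 = 1, and the invariant factors of ∂_1 are all 1, so H_0 ≅ Z.
  H_1: rank ker ∂_1 − rank ∂_2 = (3 − 2) − 0 = 1, and there is no ∂_2, so H_1 ≅ Z.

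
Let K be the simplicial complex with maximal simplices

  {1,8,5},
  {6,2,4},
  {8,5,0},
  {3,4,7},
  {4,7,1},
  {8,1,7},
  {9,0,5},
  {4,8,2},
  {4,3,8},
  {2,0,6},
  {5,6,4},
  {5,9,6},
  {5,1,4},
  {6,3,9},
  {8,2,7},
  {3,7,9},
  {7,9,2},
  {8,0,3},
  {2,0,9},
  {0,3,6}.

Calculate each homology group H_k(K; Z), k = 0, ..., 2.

H_0 = Z,  H_1 = Z × Z/2,  H_2 = 0.

Order the vertices as 0 < 1 < 2 < 3 < 4 < 5 < 6 < 7 < 8 < 9. Listing each simplex with vertices in this order, K has dimension 2 with simplices:

  0-simplices (10): [0], [1], [2], [3], [4], [5], [6], [7], [8], [9]
  1-simplices (30): (30 of them)
  2-simplices (20): (20 of them)

Hence C_0 ≅ Z^10, C_1 ≅ Z^30, C_2 ≅ Z^20.

The boundary map ∂_1: C_1 → C_0 sends each edge [p,q] (with p < q) to q − p.
The 10×30 boundary matrix has rank 9 and Smith normal form diag(1,1,1,1,1,1,1,1,1).

Boundary ∂_2: C_2 → C_1 acts by ∂[p,q,r] = [q,r] − [p,r] + [p,q]. For instance
  ∂[0,2,6] = [2,6] − [0,6] + [0,2],
  ∂[0,5,8] = [5,8] − [0,8] + [0,5].
This gives a 30×20 integer matrix of rank 20; reducing to Smith normal form yields diagonal entries (1,1,1,1,1,1,1,1,1,1,1,1,1,1,1,1,1,1,1,2).

Computing H_k = (kernel of ∂_k) / (image of ∂_{k+1}):

  H_0: rank C_0 − rank ∂_1 = 10 − 9 = 1, and the invariant factors of ∂_1 are all 1, so H_0 = Z.
  H_1: rank ker ∂_1 − rank ∂_2 = (30 − 9) − 20 = 1, and ∂_2 has invariant factor 2 > 1, so H_1 = Z × Z/2.
  H_2: rank ker ∂_2 − rank ∂_3 = (20 − 20) − 0 = 0, and there is no ∂_3, so H_2 = 0.

As a check, the Euler characteristic is 10 − 30 + 20 = 0, which agrees with 1 − 1 + 0 = 0.
(K is a triangulation of the Klein bottle.)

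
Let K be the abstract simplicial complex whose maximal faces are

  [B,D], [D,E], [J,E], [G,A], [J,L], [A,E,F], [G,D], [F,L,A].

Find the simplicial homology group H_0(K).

H_0 ≅ Z.

Take the total order A < B < D < E < F < G < J < L on the vertex set. Then K (dimension 2) consists of the simplices:

  0-simplices (8): A, B, D, E, F, G, J, L
  1-simplices (11): AE, AF, AG, AL, BD, DE, DG, EF, EJ, FL, JL
  2-simplices (2): AEF, AFL

so the chain groups are C_0 ≅ Z^8, C_1 ≅ Z^11, C_2 ≅ Z^2.

The boundary map ∂_1: C_1 → C_0 maps an edge to its endpoints' difference, ∂[p,q] = q − p. For instance
  ∂AE = E − A.
The 8×11 boundary matrix has rank 7 and Smith normal form diag(1,1,1,1,1,1,1).

Boundary ∂_2: C_2 → C_1 maps a triangle to the signed sum of its edges. For instance
  ∂AFL = FL − AL + AF,
  ∂AEF = EF − AF + AE.
The resulting 11×2 matrix has rank 2, and its Smith normal form has invariant factors (1,1).

From H_k ≅ ker(∂_k) / im(∂_{k+1}) we obtain:

  H_0: rank C_0 − rank ∂_1 = 8 − 7 = 1, and the invariant factors of ∂_1 are all 1, so H_0 ≅ Z.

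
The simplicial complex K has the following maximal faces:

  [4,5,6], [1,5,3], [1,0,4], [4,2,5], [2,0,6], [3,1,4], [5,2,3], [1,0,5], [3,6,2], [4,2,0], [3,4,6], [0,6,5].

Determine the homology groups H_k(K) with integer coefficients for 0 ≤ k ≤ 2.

H_0 = Z,  H_1 = Z/2Z,  H_2 = 0.

Fix the vertex order 0 < 1 < 2 < 3 < 4 < 5 < 6 and write every simplex with vertices in increasing order. Then dim K = 2 and the simplices of K are:

  0-simplices (7): [0], [1], [2], [3], [4], [5], [6]
  1-simplices (18): [0,1], [0,2], [0,4], [0,5], [0,6], [1,3], [1,4], [1,5], [2,3], [2,4], [2,5], [2,6], [3,4], [3,5], [3,6], [4,5], [4,6], [5,6]
  2-simplices (12): [0,1,4], [0,1,5], [0,2,4], [0,2,6], [0,5,6], [1,3,4], [1,3,5], [2,3,5], [2,3,6], [2,4,5], [3,4,6], [4,5,6]

so the chain groups are C_0 ≅ Z^7, C_1 ≅ Z^18, C_2 ≅ Z^12.

∂_1: C_1 → C_0 sends each edge [p,q] (with p < q) to q − p. For instance
  ∂[2,5] = [5] − [2].
This gives a 7×18 integer matrix of rank 6; reducing to Smith normal form yields diagonal entries (1,1,1,1,1,1).

The boundary map ∂_2: C_2 → C_1 maps a triangle to the signed sum of its edges. For instance
  ∂[4,5,6] = [5,6] − [4,6] + [4,5],
  ∂[3,4,6] = [4,6] − [3,6] + [3,4].
As a 18×12 matrix over Z this has rank 12, with invariant factors (1,1,1,1,1,1,1,1,1,1,1,2).

Now H_k = ker ∂_k / im ∂_{k+1}, so:

  H_0: rank C_0 − rank ∂_1 = 7 − 6 = 1, and the invariant factors of ∂_1 are all 1, so H_0 = Z.
  H_1: rank ker ∂_1 − rank ∂_2 = (18 − 6) − 12 = 0, and ∂_2 has invariant factor 2 > 1, so H_1 = Z/2Z.
  H_2: rank ker ∂_2 − rank ∂_3 = (12 − 12) − 0 = 0, and there is no ∂_3, so H_2 = 0.

As a check, the Euler characteristic is 7 − 18 + 12 = 1, which agrees with 1 − 0 + 0 = 1.
(K is a triangulation of the real projective plane RP^2.)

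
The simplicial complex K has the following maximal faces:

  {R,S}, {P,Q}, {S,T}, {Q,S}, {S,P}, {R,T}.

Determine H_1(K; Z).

H_1 ≅ Z^2.

Take the total order P < Q < R < S < T on the vertex set. Then K (dimension 1) consists of the simplices:

  0-simplices (5): P, Q, R, S, T
  1-simplices (6): PQ, PS, QS, RS, RT, ST

giving chain groups C_0 ≅ Z^5, C_1 ≅ Z^6.

∂_1: C_1 → C_0 is given by ∂[p,q] = [q] − [p].
The resulting 5×6 matrix has rank 4, and its Smith normal form has invariant factors (1,1,1,1).

Now H_k = ker ∂_k / im ∂_{k+1}, so:

  H_1: rank ker ∂_1 − rank ∂_2 = (6 − 4) − 0 = 2, and there is no ∂_2, so H_1 ≅ Z^2.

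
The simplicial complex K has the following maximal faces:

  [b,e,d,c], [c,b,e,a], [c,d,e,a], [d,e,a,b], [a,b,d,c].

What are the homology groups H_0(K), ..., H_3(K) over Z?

H_0 = Z,  H_1 = 0,  H_2 = 0,  H_3 = Z.

Take the total order a < b < c < d < e on the vertex set. Then K (dimension 3) consists of the simplices:

  0-simplices (5): a, b, c, d, e
  1-simplices (10): ab, ac, ad, ae, bc, bd, be, cd, ce, de
  2-simplices (10): abc, abd, abe, acd, ace, ade, bcd, bce, bde, cde
  3-simplices (5): abcd, abce, abde, acde, bcde

so the chain groups are C_0 ≅ Z^5, C_1 ≅ Z^10, C_2 ≅ Z^10, C_3 ≅ Z^5.

∂_1: C_1 → C_0 maps an edge to its endpoints' difference, ∂[p,q] = q − p. For instance
  ∂be = e − b.
As a 5×10 matrix over Z this has rank 4, with invariant factors (1,1,1,1).

The boundary map ∂_2: C_2 → C_1 maps a triangle to the signed sum of its edges. For instance
  ∂abc = bc − ac + ab,
  ∂abe = be − ae + ab.
The resulting 10×10 matrix has rank 6, and its Smith normal form has invariant factors (1,1,1,1,1,1).

∂_3: C_3 → C_2 sends each 3-simplex σ to the alternating sum Σ_i (−1)^i (σ with its i-th vertex removed). For instance
  ∂bcde = cde − bde + bce − bcd,
  ∂acde = cde − ade + ace − acd.
The resulting 10×5 matrix has rank 4, and its Smith normal form has invariant factors (1,1,1,1).

From H_k ≅ ker(∂_k) / im(∂_{k+1}) we obtain:

  H_0: rank C_0 − rank ∂_1 = 5 − 4 = 1, and the invariant factors of ∂_1 are all 1, so H_0 ≅ Z.
  H_1: rank ker ∂_1 − rank ∂_2 = (10 − 4) − 6 = 0, and the invariant factors of ∂_2 are all 1, so H_1 ≅ 0.
  H_2: rank ker ∂_2 − rank ∂_3 = (10 − 6) − 4 = 0, and the invariant factors of ∂_3 are all 1, so H_2 ≅ 0.
  H_3: rank ker ∂_3 − rank ∂_4 = (5 − 4) − 0 = 1, and there is no ∂_4, so H_3 ≅ Z.

(K is a triangulation of the 3-sphere S^3.)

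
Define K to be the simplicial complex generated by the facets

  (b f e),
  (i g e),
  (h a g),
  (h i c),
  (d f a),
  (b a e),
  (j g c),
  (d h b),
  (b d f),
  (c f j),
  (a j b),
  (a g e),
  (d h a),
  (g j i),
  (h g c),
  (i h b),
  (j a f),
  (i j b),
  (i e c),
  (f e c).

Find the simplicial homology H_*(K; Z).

K has 10 vertices, 30 edges, 20 triangles.
rank ∂_0 = 0, rank ∂_1 = 9 ⇒ b_0 = 10 − 0 − 9 = 1; all invariant factors of ∂_1 are 1 so no torsion. So H_0 ≅ Z.
rank ∂_1 = 9, rank ∂_2 = 20 ⇒ b_1 = 30 − 9 − 20 = 1; ∂_2 has invariant factor(s) [2] giving torsion. So H_1 ≅ Z ⊕ Z/2.
rank ∂_2 = 20, rank ∂_3 = 0 ⇒ b_2 = 20 − 20 − 0 = 0. So H_2 ≅ 0.

H_0 ≅ Z,  H_1 ≅ Z ⊕ Z/2,  H_2 = 0.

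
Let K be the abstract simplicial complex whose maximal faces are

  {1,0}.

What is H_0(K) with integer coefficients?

Order the vertices as 0 < 1. Listing each simplex with vertices in this order, K has dimension 1 with simplices:

  0-simplices (2): [0], [1]
  1-simplices (1): [0,1]

Hence C_0 ≅ Z^2, C_1 ≅ Z^1.

Boundary ∂_1: C_1 → C_0 sends each edge [p,q] (with p < q) to q − p.
This gives a 2×1 integer matrix of rank 1; reducing to Smith normal form yields diagonal entries (1).

From H_k ≅ ker(∂_k) / im(∂_{k+1}) we obtain:

  H_0: rank C_0 − rank ∂_1 = 2 − 1 = 1, and the invariant factors of ∂_1 are all 1, so H_0 ≅ Z.

(K is a triangulation of the 1-simplex.)

H_0 = Z.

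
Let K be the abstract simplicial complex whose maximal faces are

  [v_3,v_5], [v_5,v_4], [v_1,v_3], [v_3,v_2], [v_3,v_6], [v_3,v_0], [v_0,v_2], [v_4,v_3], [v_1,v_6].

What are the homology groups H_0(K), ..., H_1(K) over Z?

H_0 ≅ Z,  H_1 ≅ Z^3.

Take the total order v_0 < v_1 < v_2 < v_3 < v_4 < v_5 < v_6 on the vertex set. Then K (dimension 1) consists of the simplices:

  0-simplices (7): [v_0], [v_1], [v_2], [v_3], [v_4], [v_5], [v_6]
  1-simplices (9): [v_0,v_2], [v_0,v_3], [v_1,v_3], [v_1,v_6], [v_2,v_3], [v_3,v_4], [v_3,v_5], [v_3,v_6], [v_4,v_5]

Hence C_0 ≅ Z^7, C_1 ≅ Z^9.

The boundary map ∂_1: C_1 → C_0 maps an edge to its endpoints' difference, ∂[p,q] = q − p. For instance
  ∂[v_1,v_6] = [v_6] − [v_1].
The resulting 7×9 matrix has rank 6, and its Smith normal form has invariant factors (1,1,1,1,1,1).

Now H_k = ker ∂_k / im ∂_{k+1}, so:

  H_0: rank C_0 − rank ∂_1 = 7 − 6 = 1, and the invariant factors of ∂_1 are all 1, so H_0 ≅ Z.
  H_1: rank ker ∂_1 − rank ∂_2 = (9 − 6) − 0 = 3, and there is no ∂_2, so H_1 ≅ Z^3.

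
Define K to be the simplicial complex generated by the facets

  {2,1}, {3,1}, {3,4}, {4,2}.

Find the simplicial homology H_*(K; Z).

Order the vertices as 1 < 2 < 3 < 4. Listing each simplex with vertices in this order, K has dimension 1 with simplices:

  0-simplices (4): [1], [2], [3], [4]
  1-simplices (4): [1,2], [1,3], [2,4], [3,4]

so the chain groups are C_0 ≅ Z^4, C_1 ≅ Z^4.

The boundary map ∂_1: C_1 → C_0 is given by ∂[p,q] = [q] − [p].
As a 4×4 matrix over Z this has rank 3, with invariant factors (1,1,1).

From H_k ≅ ker(∂_k) / im(∂_{k+1}) we obtain:

  H_0: rank C_0 − rank ∂_1 = 4 − 3 = 1, and the invariant factors of ∂_1 are all 1, so H_0 ≅ Z.
  H_1: rank ker ∂_1 − rank ∂_2 = (4 − 3) − 0 = 1, and there is no ∂_2, so H_1 ≅ Z.

As a check, the Euler characteristic is 4 − 4 = 0, which agrees with 1 − 1 = 0.

H_0 ≅ Z,  H_1 ≅ Z.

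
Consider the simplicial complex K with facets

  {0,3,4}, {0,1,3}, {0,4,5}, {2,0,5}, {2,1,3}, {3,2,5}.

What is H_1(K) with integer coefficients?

K has 6 vertices, 12 edges, 6 triangles.
rank ∂_1 = 5, rank ∂_2 = 6 ⇒ b_1 = 12 − 5 − 6 = 1; all invariant factors of ∂_2 are 1 so no torsion. So H_1 ≅ Z.

H_1 = Z.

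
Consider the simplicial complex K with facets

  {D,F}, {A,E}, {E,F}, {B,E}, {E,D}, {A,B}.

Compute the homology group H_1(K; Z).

H_1 ≅ Z^2.

Fix the vertex order A < B < D < E < F and write every simplex with vertices in increasing order. Then dim K = 1 and the simplices of K are:

  0-simplices (5): A, B, D, E, F
  1-simplices (6): AB, AE, BE, DE, DF, EF

giving chain groups C_0 ≅ Z^5, C_1 ≅ Z^6.

Boundary ∂_1: C_1 → C_0 maps an edge to its endpoints' difference, ∂[p,q] = q − p.
The resulting 5×6 matrix has rank 4, and its Smith normal form has invariant factors (1,1,1,1).

Reading off H_k = ker ∂_k / im ∂_{k+1}:

  H_1: rank ker ∂_1 − rank ∂_2 = (6 − 4) − 0 = 2, and there is no ∂_2, so H_1 ≅ Z^2.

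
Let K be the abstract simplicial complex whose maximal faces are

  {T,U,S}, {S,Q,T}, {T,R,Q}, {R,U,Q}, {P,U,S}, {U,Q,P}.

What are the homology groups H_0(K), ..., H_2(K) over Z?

H_0 = Z,  H_1 = Z,  H_2 = 0.

Take the total order P < Q < R < S < T < U on the vertex set. Then K (dimension 2) consists of the simplices:

  0-simplices (6): P, Q, R, S, T, U
  1-simplices (12): PQ, PS, PU, QR, QS, QT, QU, RT, RU, ST, SU, TU
  2-simplices (6): PQU, PSU, QRT, QRU, QST, STU

giving chain groups C_0 ≅ Z^6, C_1 ≅ Z^12, C_2 ≅ Z^6.

The boundary map ∂_1: C_1 → C_0 maps an edge to its endpoints' difference, ∂[p,q] = q − p. For instance
  ∂QU = U − Q.
The 6×12 boundary matrix has rank 5 and Smith normal form diag(1,1,1,1,1).

Boundary ∂_2: C_2 → C_1 acts by ∂[p,q,r] = [q,r] − [p,r] + [p,q]. For instance
  ∂PQU = QU − PU + PQ,
  ∂PSU = SU − PU + PS.
As a 12×6 matrix over Z this has rank 6, with invariant factors (1,1,1,1,1,1).

Now H_k = ker ∂_k / im ∂_{k+1}, so:

  H_0: rank C_0 − rank ∂_1 = 6 − 5 = 1, and the invariant factors of ∂_1 are all 1, so H_0 ≅ Z.
  H_1: rank ker ∂_1 − rank ∂_2 = (12 − 5) − 6 = 1, and the invariant factors of ∂_2 are all 1, so H_1 ≅ Z.
  H_2: rank ker ∂_2 − rank ∂_3 = (6 − 6) − 0 = 0, and there is no ∂_3, so H_2 ≅ 0.

As a check, the Euler characteristic is 6 − 12 + 6 = 0, which agrees with 1 − 1 + 0 = 0.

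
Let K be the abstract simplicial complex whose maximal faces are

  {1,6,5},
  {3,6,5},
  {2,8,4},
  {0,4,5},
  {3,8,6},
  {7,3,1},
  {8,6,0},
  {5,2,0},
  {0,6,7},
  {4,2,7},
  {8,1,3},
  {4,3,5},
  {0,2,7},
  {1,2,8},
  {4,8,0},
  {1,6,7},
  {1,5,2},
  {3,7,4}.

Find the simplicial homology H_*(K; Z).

H_0 ≅ Z,  H_1 ≅ Z × Z/2,  H_2 = 0.

Take the total order 0 < 1 < 2 < 3 < 4 < 5 < 6 < 7 < 8 on the vertex set. Then K (dimension 2) consists of the simplices:

  0-simplices (9): [0], [1], [2], [3], [4], [5], [6], [7], [8]
  1-simplices (27): (27 of them)
  2-simplices (18): [0,2,5], [0,2,7], [0,4,5], [0,4,8], [0,6,7], [0,6,8], [1,2,5], [1,2,8], [1,3,7], [1,3,8], [1,5,6], [1,6,7], [2,4,7], [2,4,8], [3,4,5], [3,4,7], [3,5,6], [3,6,8]

giving chain groups C_0 ≅ Z^9, C_1 ≅ Z^27, C_2 ≅ Z^18.

The boundary map ∂_1: C_1 → C_0 maps an edge to its endpoints' difference, ∂[p,q] = q − p.
As a 9×27 matrix over Z this has rank 8, with invariant factors (1,1,1,1,1,1,1,1).

The boundary map ∂_2: C_2 → C_1 maps a triangle to the signed sum of its edges. For instance
  ∂[0,6,7] = [6,7] − [0,7] + [0,6],
  ∂[1,6,7] = [6,7] − [1,7] + [1,6].
The 27×18 boundary matrix has rank 18 and Smith normal form diag(1,1,1,1,1,1,1,1,1,1,1,1,1,1,1,1,1,2).

From H_k ≅ ker(∂_k) / im(∂_{k+1}) we obtain:

  H_0: rank C_0 − rank ∂_1 = 9 − 8 = 1, and the invariant factors of ∂_1 are all 1, so H_0 ≅ Z.
  H_1: rank ker ∂_1 − rank ∂_2 = (27 − 8) − 18 = 1, and ∂_2 has invariant factor 2 > 1, so H_1 ≅ Z × Z/2.
  H_2: rank ker ∂_2 − rank ∂_3 = (18 − 18) − 0 = 0, and there is no ∂_3, so H_2 ≅ 0.

(K is a triangulation of the Klein bottle.)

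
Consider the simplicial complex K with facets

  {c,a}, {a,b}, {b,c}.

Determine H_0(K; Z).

H_0 = Z.

Fix the vertex order a < b < c and write every simplex with vertices in increasing order. Then dim K = 1 and the simplices of K are:

  0-simplices (3): a, b, c
  1-simplices (3): ab, ac, bc

Hence C_0 ≅ Z^3, C_1 ≅ Z^3.

∂_1: C_1 → C_0 is given by ∂[p,q] = [q] − [p]. For instance
  ∂bc = c − b.
As a 3×3 matrix over Z this has rank 2, with invariant factors (1,1).

Now H_k = ker ∂_k / im ∂_{k+1}, so:

  H_0: rank C_0 − rank ∂_1 = 3 − 2 = 1, and the invariant factors of ∂_1 are all 1, so H_0 = Z.

(K is a triangulation of the circle S^1.)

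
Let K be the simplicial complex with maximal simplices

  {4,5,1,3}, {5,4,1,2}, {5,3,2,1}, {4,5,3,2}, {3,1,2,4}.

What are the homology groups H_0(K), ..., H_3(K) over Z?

H_0 = Z,  H_1 = 0,  H_2 = 0,  H_3 = Z.

Order the vertices as 1 < 2 < 3 < 4 < 5. Listing each simplex with vertices in this order, K has dimension 3 with simplices:

  0-simplices (5): [1], [2], [3], [4], [5]
  1-simplices (10): [1,2], [1,3], [1,4], [1,5], [2,3], [2,4], [2,5], [3,4], [3,5], [4,5]
  2-simplices (10): [1,2,3], [1,2,4], [1,2,5], [1,3,4], [1,3,5], [1,4,5], [2,3,4], [2,3,5], [2,4,5], [3,4,5]
  3-simplices (5): [1,2,3,4], [1,2,3,5], [1,2,4,5], [1,3,4,5], [2,3,4,5]

giving chain groups C_0 ≅ Z^5, C_1 ≅ Z^10, C_2 ≅ Z^10, C_3 ≅ Z^5.

Boundary ∂_1: C_1 → C_0 maps an edge to its endpoints' difference, ∂[p,q] = q − p.
The 5×10 boundary matrix has rank 4 and Smith normal form diag(1,1,1,1).

Boundary ∂_2: C_2 → C_1 maps a triangle to the signed sum of its edges. For instance
  ∂[1,3,4] = [3,4] − [1,4] + [1,3],
  ∂[2,4,5] = [4,5] − [2,5] + [2,4].
As a 10×10 matrix over Z this has rank 6, with invariant factors (1,1,1,1,1,1).

Boundary ∂_3: C_3 → C_2 sends each 3-simplex σ to the alternating sum Σ_i (−1)^i (σ with its i-th vertex removed). For instance
  ∂[1,2,3,4] = [2,3,4] − [1,3,4] + [1,2,4] − [1,2,3],
  ∂[1,2,4,5] = [2,4,5] − [1,4,5] + [1,2,5] − [1,2,4].
The resulting 10×5 matrix has rank 4, and its Smith normal form has invariant factors (1,1,1,1).

Reading off H_k = ker ∂_k / im ∂_{k+1}:

  H_0: rank C_0 − rank ∂_1 = 5 − 4 = 1, and the invariant factors of ∂_1 are all 1, so H_0 ≅ Z.
  H_1: rank ker ∂_1 − rank ∂_2 = (10 − 4) − 6 = 0, and the invariant factors of ∂_2 are all 1, so H_1 ≅ 0.
  H_2: rank ker ∂_2 − rank ∂_3 = (10 − 6) − 4 = 0, and the invariant factors of ∂_3 are all 1, so H_2 ≅ 0.
  H_3: rank ker ∂_3 − rank ∂_4 = (5 − 4) − 0 = 1, and there is no ∂_4, so H_3 ≅ Z.

As a check, the Euler characteristic is 5 − 10 + 10 − 5 = 0, which agrees with 1 − 0 + 0 − 1 = 0.
(K is a triangulation of the 3-sphere S^3.)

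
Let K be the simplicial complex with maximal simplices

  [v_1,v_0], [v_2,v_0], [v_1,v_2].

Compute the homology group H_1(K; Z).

Fix the vertex order v_0 < v_1 < v_2 and write every simplex with vertices in increasing order. Then dim K = 1 and the simplices of K are:

  0-simplices (3): [v_0], [v_1], [v_2]
  1-simplices (3): [v_0,v_1], [v_0,v_2], [v_1,v_2]

giving chain groups C_0 ≅ Z^3, C_1 ≅ Z^3.

The boundary map ∂_1: C_1 → C_0 is given by ∂[p,q] = [q] − [p].
The 3×3 boundary matrix has rank 2 and Smith normal form diag(1,1).

Now H_k = ker ∂_k / im ∂_{k+1}, so:

  H_1: rank ker ∂_1 − rank ∂_2 = (3 − 2) − 0 = 1, and there is no ∂_2, so H_1 = Z.

(K is a triangulation of the circle S^1.)

H_1 = Z.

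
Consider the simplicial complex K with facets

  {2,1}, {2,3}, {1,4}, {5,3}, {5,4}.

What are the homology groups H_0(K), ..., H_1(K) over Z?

Take the total order 1 < 2 < 3 < 4 < 5 on the vertex set. Then K (dimension 1) consists of the simplices:

  0-simplices (5): [1], [2], [3], [4], [5]
  1-simplices (5): [1,2], [1,4], [2,3], [3,5], [4,5]

giving chain groups C_0 ≅ Z^5, C_1 ≅ Z^5.

The boundary map ∂_1: C_1 → C_0 sends each edge [p,q] (with p < q) to q − p.
The resulting 5×5 matrix has rank 4, and its Smith normal form has invariant factors (1,1,1,1).

Reading off H_k = ker ∂_k / im ∂_{k+1}:

  H_0: rank C_0 − rank ∂_1 = 5 − 4 = 1, and the invariant factors of ∂_1 are all 1, so H_0 ≅ Z.
  H_1: rank ker ∂_1 − rank ∂_2 = (5 − 4) − 0 = 1, and there is no ∂_2, so H_1 ≅ Z.

(K is a triangulation of the circle S^1.)

H_0 = Z,  H_1 = Z.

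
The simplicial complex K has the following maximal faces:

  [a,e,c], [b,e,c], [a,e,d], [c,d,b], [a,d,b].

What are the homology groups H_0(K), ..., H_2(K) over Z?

H_0 = Z,  H_1 = Z,  H_2 = 0.

We work with the vertex ordering a < b < c < d < e. The simplices of K, each written with vertices in increasing order, are:

  0-simplices (5): a, b, c, d, e
  1-simplices (10): ab, ac, ad, ae, bc, bd, be, cd, ce, de
  2-simplices (5): abd, ace, ade, bcd, bce

Hence C_0 ≅ Z^5, C_1 ≅ Z^10, C_2 ≅ Z^5.

∂_1: C_1 → C_0 maps an edge to its endpoints' difference, ∂[p,q] = q − p. For instance
  ∂cd = d − c.
The resulting 5×10 matrix has rank 4, and its Smith normal form has invariant factors (1,1,1,1).

The boundary map ∂_2: C_2 → C_1 sends each 2-simplex [p,q,r] to [q,r] − [p,r] + [p,q]. For instance
  ∂ace = ce − ae + ac,
  ∂bcd = cd − bd + bc.
As a 10×5 matrix over Z this has rank 5, with invariant factors (1,1,1,1,1).

Computing H_k = (kernel of ∂_k) / (image of ∂_{k+1}):

  H_0: rank C_0 − rank ∂_1 = 5 − 4 = 1, and the invariant factors of ∂_1 are all 1, so H_0 = Z.
  H_1: rank ker ∂_1 − rank ∂_2 = (10 − 4) − 5 = 1, and the invariant factors of ∂_2 are all 1, so H_1 = Z.
  H_2: rank ker ∂_2 − rank ∂_3 = (5 − 5) − 0 = 0, and there is no ∂_3, so H_2 = 0.

As a check, the Euler characteristic is 5 − 10 + 5 = 0, which agrees with 1 − 1 + 0 = 0.
(K is a triangulation of the Möbius band.)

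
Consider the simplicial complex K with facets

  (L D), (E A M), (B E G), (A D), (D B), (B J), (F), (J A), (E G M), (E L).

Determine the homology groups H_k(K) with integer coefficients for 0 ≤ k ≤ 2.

H_0 = Z^2,  H_1 = Z^3,  H_2 = 0.

K has 9 vertices, 13 edges, 3 triangles.
rank ∂_0 = 0, rank ∂_1 = 7 ⇒ b_0 = 9 − 0 − 7 = 2; all invariant factors of ∂_1 are 1 so no torsion. So H_0 ≅ Z^2.
rank ∂_1 = 7, rank ∂_2 = 3 ⇒ b_1 = 13 − 7 − 3 = 3; all invariant factors of ∂_2 are 1 so no torsion. So H_1 ≅ Z^3.
rank ∂_2 = 3, rank ∂_3 = 0 ⇒ b_2 = 3 − 3 − 0 = 0. So H_2 ≅ 0.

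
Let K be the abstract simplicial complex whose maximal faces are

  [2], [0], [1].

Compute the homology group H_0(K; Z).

Fix the vertex order 0 < 1 < 2 and write every simplex with vertices in increasing order. Then dim K = 0 and the simplices of K are:

  0-simplices (3): [0], [1], [2]

Hence C_0 ≅ Z^3.

Reading off H_k = ker ∂_k / im ∂_{k+1}:

  H_0: rank C_0 − rank ∂_1 = 3 − 0 = 3, and there is no ∂_1, so H_0 = Z^3.

(K is a triangulation of a set of 3 points.)

H_0 = Z^3.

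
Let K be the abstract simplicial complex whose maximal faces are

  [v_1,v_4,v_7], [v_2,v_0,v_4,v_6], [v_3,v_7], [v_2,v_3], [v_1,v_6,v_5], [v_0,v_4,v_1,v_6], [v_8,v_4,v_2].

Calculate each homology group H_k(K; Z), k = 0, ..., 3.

H_0 = Z,  H_1 = Z,  H_2 = 0,  H_3 = 0.

Fix the vertex order v_0 < v_1 < v_2 < v_3 < v_4 < v_5 < v_6 < v_7 < v_8 and write every simplex with vertices in increasing order. Then dim K = 3 and the simplices of K are:

  0-simplices (9): [v_0], [v_1], [v_2], [v_3], [v_4], [v_5], [v_6], [v_7], [v_8]
  1-simplices (17): (17 of them)
  2-simplices (10): [v_0,v_1,v_4], [v_0,v_1,v_6], [v_0,v_2,v_4], [v_0,v_2,v_6], [v_0,v_4,v_6], [v_1,v_4,v_6], [v_1,v_4,v_7], [v_1,v_5,v_6], [v_2,v_4,v_6], [v_2,v_4,v_8]
  3-simplices (2): [v_0,v_1,v_4,v_6], [v_0,v_2,v_4,v_6]

so the chain groups are C_0 ≅ Z^9, C_1 ≅ Z^17, C_2 ≅ Z^10, C_3 ≅ Z^2.

∂_1: C_1 → C_0 is given by ∂[p,q] = [q] − [p]. For instance
  ∂[v_3,v_7] = [v_7] − [v_3].
As a 9×17 matrix over Z this has rank 8, with invariant factors (1,1,1,1,1,1,1,1).

∂_2: C_2 → C_1 maps a triangle to the signed sum of its edges. For instance
  ∂[v_1,v_5,v_6] = [v_5,v_6] − [v_1,v_6] + [v_1,v_5],
  ∂[v_2,v_4,v_8] = [v_4,v_8] − [v_2,v_8] + [v_2,v_4].
As a 17×10 matrix over Z this has rank 8, with invariant factors (1,1,1,1,1,1,1,1).

Boundary ∂_3: C_3 → C_2 sends each 3-simplex σ to the alternating sum Σ_i (−1)^i (σ with its i-th vertex removed). For instance
  ∂[v_0,v_2,v_4,v_6] = [v_2,v_4,v_6] − [v_0,v_4,v_6] + [v_0,v_2,v_6] − [v_0,v_2,v_4],
  ∂[v_0,v_1,v_4,v_6] = [v_1,v_4,v_6] − [v_0,v_4,v_6] + [v_0,v_1,v_6] − [v_0,v_1,v_4].
This gives a 10×2 integer matrix of rank 2; reducing to Smith normal form yields diagonal entries (1,1).

Reading off H_k = ker ∂_k / im ∂_{k+1}:

  H_0: rank C_0 − rank ∂_1 = 9 − 8 = 1, and the invariant factors of ∂_1 are all 1, so H_0 = Z.
  H_1: rank ker ∂_1 − rank ∂_2 = (17 − 8) − 8 = 1, and the invariant factors of ∂_2 are all 1, so H_1 = Z.
  H_2: rank ker ∂_2 − rank ∂_3 = (10 − 8) − 2 = 0, and the invariant factors of ∂_3 are all 1, so H_2 = 0.
  H_3: rank ker ∂_3 − rank ∂_4 = (2 − 2) − 0 = 0, and there is no ∂_4, so H_3 = 0.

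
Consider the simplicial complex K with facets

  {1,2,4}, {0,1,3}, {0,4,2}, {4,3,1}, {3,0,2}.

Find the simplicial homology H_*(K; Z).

H_0 ≅ Z,  H_1 ≅ Z,  H_2 = 0.

Take the total order 0 < 1 < 2 < 3 < 4 on the vertex set. Then K (dimension 2) consists of the simplices:

  0-simplices (5): [0], [1], [2], [3], [4]
  1-simplices (10): [0,1], [0,2], [0,3], [0,4], [1,2], [1,3], [1,4], [2,3], [2,4], [3,4]
  2-simplices (5): [0,1,3], [0,2,3], [0,2,4], [1,2,4], [1,3,4]

so the chain groups are C_0 ≅ Z^5, C_1 ≅ Z^10, C_2 ≅ Z^5.

∂_1: C_1 → C_0 sends each edge [p,q] (with p < q) to q − p. For instance
  ∂[2,3] = [3] − [2].
The 5×10 boundary matrix has rank 4 and Smith normal form diag(1,1,1,1).

The boundary map ∂_2: C_2 → C_1 acts by ∂[p,q,r] = [q,r] − [p,r] + [p,q]. For instance
  ∂[0,2,3] = [2,3] − [0,3] + [0,2],
  ∂[0,2,4] = [2,4] − [0,4] + [0,2].
This gives a 10×5 integer matrix of rank 5; reducing to Smith normal form yields diagonal entries (1,1,1,1,1).

From H_k ≅ ker(∂_k) / im(∂_{k+1}) we obtain:

  H_0: rank C_0 − rank ∂_1 = 5 − 4 = 1, and the invariant factors of ∂_1 are all 1, so H_0 ≅ Z.
  H_1: rank ker ∂_1 − rank ∂_2 = (10 − 4) − 5 = 1, and the invariant factors of ∂_2 are all 1, so H_1 ≅ Z.
  H_2: rank ker ∂_2 − rank ∂_3 = (5 − 5) − 0 = 0, and there is no ∂_3, so H_2 ≅ 0.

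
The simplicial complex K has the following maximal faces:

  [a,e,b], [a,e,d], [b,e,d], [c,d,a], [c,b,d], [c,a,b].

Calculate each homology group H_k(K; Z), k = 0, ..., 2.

Fix the vertex order a < b < c < d < e and write every simplex with vertices in increasing order. Then dim K = 2 and the simplices of K are:

  0-simplices (5): a, b, c, d, e
  1-simplices (9): ab, ac, ad, ae, bc, bd, be, cd, de
  2-simplices (6): abc, abe, acd, ade, bcd, bde

Hence C_0 ≅ Z^5, C_1 ≅ Z^9, C_2 ≅ Z^6.

∂_1: C_1 → C_0 maps an edge to its endpoints' difference, ∂[p,q] = q − p.
As a 5×9 matrix over Z this has rank 4, with invariant factors (1,1,1,1).

The boundary map ∂_2: C_2 → C_1 acts by ∂[p,q,r] = [q,r] − [p,r] + [p,q]. For instance
  ∂abc = bc − ac + ab,
  ∂bcd = cd − bd + bc.
The resulting 9×6 matrix has rank 5, and its Smith normal form has invariant factors (1,1,1,1,1).

Reading off H_k = ker ∂_k / im ∂_{k+1}:

  H_0: rank C_0 − rank ∂_1 = 5 − 4 = 1, and the invariant factors of ∂_1 are all 1, so H_0 = Z.
  H_1: rank ker ∂_1 − rank ∂_2 = (9 − 4) − 5 = 0, and the invariant factors of ∂_2 are all 1, so H_1 = 0.
  H_2: rank ker ∂_2 − rank ∂_3 = (6 − 5) − 0 = 1, and there is no ∂_3, so H_2 = Z.

H_0 = Z,  H_1 = 0,  H_2 = Z.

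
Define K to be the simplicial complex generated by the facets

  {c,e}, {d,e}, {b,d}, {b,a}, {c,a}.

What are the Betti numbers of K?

We work with the vertex ordering a < b < c < d < e. The simplices of K, each written with vertices in increasing order, are:

  0-simplices (5): a, b, c, d, e
  1-simplices (5): ab, ac, bd, ce, de

so the chain groups are C_0 ≅ Z^5, C_1 ≅ Z^5.

Boundary ∂_1: C_1 → C_0 maps an edge to its endpoints' difference, ∂[p,q] = q − p.
The resulting 5×5 matrix has rank 4, and its Smith normal form has invariant factors (1,1,1,1).

Computing H_k = (kernel of ∂_k) / (image of ∂_{k+1}):

  H_0: rank C_0 − rank ∂_1 = 5 − 4 = 1, and the invariant factors of ∂_1 are all 1, so H_0 = Z.
  H_1: rank ker ∂_1 − rank ∂_2 = (5 − 4) − 0 = 1, and there is no ∂_2, so H_1 = Z.

(K is a triangulation of the circle S^1.)

Hence the Betti numbers are b_0 = 1, b_1 = 1.

b_0 = 1, b_1 = 1.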